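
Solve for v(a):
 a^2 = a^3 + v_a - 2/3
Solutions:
 v(a) = C1 - a^4/4 + a^3/3 + 2*a/3


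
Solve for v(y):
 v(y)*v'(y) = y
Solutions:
 v(y) = -sqrt(C1 + y^2)
 v(y) = sqrt(C1 + y^2)


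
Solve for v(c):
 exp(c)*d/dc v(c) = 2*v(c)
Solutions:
 v(c) = C1*exp(-2*exp(-c))


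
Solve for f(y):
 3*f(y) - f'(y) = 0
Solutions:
 f(y) = C1*exp(3*y)


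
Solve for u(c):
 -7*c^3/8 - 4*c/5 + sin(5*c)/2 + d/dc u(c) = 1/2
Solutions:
 u(c) = C1 + 7*c^4/32 + 2*c^2/5 + c/2 + cos(5*c)/10


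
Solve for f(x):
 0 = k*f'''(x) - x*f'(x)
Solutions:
 f(x) = C1 + Integral(C2*airyai(x*(1/k)^(1/3)) + C3*airybi(x*(1/k)^(1/3)), x)


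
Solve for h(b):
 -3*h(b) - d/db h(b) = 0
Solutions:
 h(b) = C1*exp(-3*b)


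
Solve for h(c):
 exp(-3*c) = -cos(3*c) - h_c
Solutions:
 h(c) = C1 - sin(3*c)/3 + exp(-3*c)/3


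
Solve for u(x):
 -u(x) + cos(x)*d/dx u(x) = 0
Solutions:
 u(x) = C1*sqrt(sin(x) + 1)/sqrt(sin(x) - 1)


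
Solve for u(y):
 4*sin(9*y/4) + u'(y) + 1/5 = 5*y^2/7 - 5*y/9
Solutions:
 u(y) = C1 + 5*y^3/21 - 5*y^2/18 - y/5 + 16*cos(9*y/4)/9


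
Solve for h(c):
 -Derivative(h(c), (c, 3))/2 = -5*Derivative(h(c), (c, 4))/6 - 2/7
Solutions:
 h(c) = C1 + C2*c + C3*c^2 + C4*exp(3*c/5) + 2*c^3/21


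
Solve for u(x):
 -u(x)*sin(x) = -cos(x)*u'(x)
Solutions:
 u(x) = C1/cos(x)


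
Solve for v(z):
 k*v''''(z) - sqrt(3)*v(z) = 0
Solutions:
 v(z) = C1*exp(-3^(1/8)*z*(1/k)^(1/4)) + C2*exp(3^(1/8)*z*(1/k)^(1/4)) + C3*exp(-3^(1/8)*I*z*(1/k)^(1/4)) + C4*exp(3^(1/8)*I*z*(1/k)^(1/4))


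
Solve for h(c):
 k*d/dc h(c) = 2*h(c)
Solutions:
 h(c) = C1*exp(2*c/k)


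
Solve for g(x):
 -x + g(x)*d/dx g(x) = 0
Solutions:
 g(x) = -sqrt(C1 + x^2)
 g(x) = sqrt(C1 + x^2)


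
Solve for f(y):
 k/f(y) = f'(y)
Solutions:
 f(y) = -sqrt(C1 + 2*k*y)
 f(y) = sqrt(C1 + 2*k*y)


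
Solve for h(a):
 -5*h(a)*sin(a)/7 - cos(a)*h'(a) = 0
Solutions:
 h(a) = C1*cos(a)^(5/7)


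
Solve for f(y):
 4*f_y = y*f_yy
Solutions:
 f(y) = C1 + C2*y^5


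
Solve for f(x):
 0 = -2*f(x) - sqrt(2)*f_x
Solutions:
 f(x) = C1*exp(-sqrt(2)*x)


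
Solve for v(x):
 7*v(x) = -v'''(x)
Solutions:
 v(x) = C3*exp(-7^(1/3)*x) + (C1*sin(sqrt(3)*7^(1/3)*x/2) + C2*cos(sqrt(3)*7^(1/3)*x/2))*exp(7^(1/3)*x/2)


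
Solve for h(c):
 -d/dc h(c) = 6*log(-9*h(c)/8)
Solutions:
 Integral(1/(log(-_y) - 3*log(2) + 2*log(3)), (_y, h(c)))/6 = C1 - c


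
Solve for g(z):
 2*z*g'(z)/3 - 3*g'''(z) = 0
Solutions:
 g(z) = C1 + Integral(C2*airyai(6^(1/3)*z/3) + C3*airybi(6^(1/3)*z/3), z)


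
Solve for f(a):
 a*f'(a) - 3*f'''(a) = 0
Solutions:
 f(a) = C1 + Integral(C2*airyai(3^(2/3)*a/3) + C3*airybi(3^(2/3)*a/3), a)


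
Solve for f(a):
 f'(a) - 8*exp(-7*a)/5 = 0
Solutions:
 f(a) = C1 - 8*exp(-7*a)/35


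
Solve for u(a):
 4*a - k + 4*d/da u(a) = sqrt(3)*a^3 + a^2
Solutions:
 u(a) = C1 + sqrt(3)*a^4/16 + a^3/12 - a^2/2 + a*k/4


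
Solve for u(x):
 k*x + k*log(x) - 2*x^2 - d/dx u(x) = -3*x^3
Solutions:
 u(x) = C1 + k*x^2/2 + k*x*log(x) - k*x + 3*x^4/4 - 2*x^3/3


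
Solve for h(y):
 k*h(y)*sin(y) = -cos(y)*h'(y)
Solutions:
 h(y) = C1*exp(k*log(cos(y)))


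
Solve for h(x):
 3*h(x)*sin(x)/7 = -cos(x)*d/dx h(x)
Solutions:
 h(x) = C1*cos(x)^(3/7)


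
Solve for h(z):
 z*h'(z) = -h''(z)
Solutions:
 h(z) = C1 + C2*erf(sqrt(2)*z/2)


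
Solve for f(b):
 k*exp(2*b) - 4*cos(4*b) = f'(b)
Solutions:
 f(b) = C1 + k*exp(2*b)/2 - sin(4*b)


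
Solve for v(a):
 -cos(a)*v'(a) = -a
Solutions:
 v(a) = C1 + Integral(a/cos(a), a)


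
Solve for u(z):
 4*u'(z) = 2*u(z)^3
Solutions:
 u(z) = -sqrt(-1/(C1 + z))
 u(z) = sqrt(-1/(C1 + z))


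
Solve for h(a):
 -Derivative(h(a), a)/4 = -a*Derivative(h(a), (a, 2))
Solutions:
 h(a) = C1 + C2*a^(5/4)


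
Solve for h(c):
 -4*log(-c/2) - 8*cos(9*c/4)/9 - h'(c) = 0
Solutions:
 h(c) = C1 - 4*c*log(-c) + 4*c*log(2) + 4*c - 32*sin(9*c/4)/81


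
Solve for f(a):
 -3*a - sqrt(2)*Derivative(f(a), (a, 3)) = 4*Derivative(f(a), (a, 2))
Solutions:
 f(a) = C1 + C2*a + C3*exp(-2*sqrt(2)*a) - a^3/8 + 3*sqrt(2)*a^2/32


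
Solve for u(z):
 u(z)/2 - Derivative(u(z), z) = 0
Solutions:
 u(z) = C1*exp(z/2)


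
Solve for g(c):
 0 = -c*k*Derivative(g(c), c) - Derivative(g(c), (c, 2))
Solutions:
 g(c) = Piecewise((-sqrt(2)*sqrt(pi)*C1*erf(sqrt(2)*c*sqrt(k)/2)/(2*sqrt(k)) - C2, (k > 0) | (k < 0)), (-C1*c - C2, True))


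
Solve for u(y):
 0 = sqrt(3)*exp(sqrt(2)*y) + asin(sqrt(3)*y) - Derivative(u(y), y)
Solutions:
 u(y) = C1 + y*asin(sqrt(3)*y) + sqrt(3)*sqrt(1 - 3*y^2)/3 + sqrt(6)*exp(sqrt(2)*y)/2


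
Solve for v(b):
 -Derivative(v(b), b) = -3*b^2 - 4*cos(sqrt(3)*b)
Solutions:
 v(b) = C1 + b^3 + 4*sqrt(3)*sin(sqrt(3)*b)/3


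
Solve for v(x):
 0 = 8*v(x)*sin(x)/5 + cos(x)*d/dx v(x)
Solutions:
 v(x) = C1*cos(x)^(8/5)


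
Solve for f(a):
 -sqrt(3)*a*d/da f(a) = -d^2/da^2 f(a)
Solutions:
 f(a) = C1 + C2*erfi(sqrt(2)*3^(1/4)*a/2)


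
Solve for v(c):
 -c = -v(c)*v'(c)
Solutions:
 v(c) = -sqrt(C1 + c^2)
 v(c) = sqrt(C1 + c^2)


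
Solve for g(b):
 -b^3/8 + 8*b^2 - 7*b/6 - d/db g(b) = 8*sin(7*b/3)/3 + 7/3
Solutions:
 g(b) = C1 - b^4/32 + 8*b^3/3 - 7*b^2/12 - 7*b/3 + 8*cos(7*b/3)/7


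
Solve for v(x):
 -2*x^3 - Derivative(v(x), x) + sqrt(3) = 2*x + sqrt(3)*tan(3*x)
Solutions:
 v(x) = C1 - x^4/2 - x^2 + sqrt(3)*x + sqrt(3)*log(cos(3*x))/3


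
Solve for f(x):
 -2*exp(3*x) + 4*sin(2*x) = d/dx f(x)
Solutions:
 f(x) = C1 - 2*exp(3*x)/3 - 2*cos(2*x)


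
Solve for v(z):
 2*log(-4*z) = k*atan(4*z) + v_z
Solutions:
 v(z) = C1 - k*(z*atan(4*z) - log(16*z^2 + 1)/8) + 2*z*log(-z) - 2*z + 4*z*log(2)


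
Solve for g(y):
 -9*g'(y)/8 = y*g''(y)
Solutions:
 g(y) = C1 + C2/y^(1/8)


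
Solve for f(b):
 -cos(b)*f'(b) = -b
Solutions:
 f(b) = C1 + Integral(b/cos(b), b)


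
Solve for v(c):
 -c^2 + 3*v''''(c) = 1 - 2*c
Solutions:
 v(c) = C1 + C2*c + C3*c^2 + C4*c^3 + c^6/1080 - c^5/180 + c^4/72


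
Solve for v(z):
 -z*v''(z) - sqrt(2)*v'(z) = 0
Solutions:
 v(z) = C1 + C2*z^(1 - sqrt(2))


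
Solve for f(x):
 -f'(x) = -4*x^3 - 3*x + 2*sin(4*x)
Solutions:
 f(x) = C1 + x^4 + 3*x^2/2 + cos(4*x)/2


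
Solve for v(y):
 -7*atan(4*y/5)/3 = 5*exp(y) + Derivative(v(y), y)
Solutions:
 v(y) = C1 - 7*y*atan(4*y/5)/3 - 5*exp(y) + 35*log(16*y^2 + 25)/24


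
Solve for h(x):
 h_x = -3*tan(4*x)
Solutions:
 h(x) = C1 + 3*log(cos(4*x))/4


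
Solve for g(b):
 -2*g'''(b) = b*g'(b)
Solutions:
 g(b) = C1 + Integral(C2*airyai(-2^(2/3)*b/2) + C3*airybi(-2^(2/3)*b/2), b)


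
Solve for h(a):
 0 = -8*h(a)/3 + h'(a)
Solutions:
 h(a) = C1*exp(8*a/3)


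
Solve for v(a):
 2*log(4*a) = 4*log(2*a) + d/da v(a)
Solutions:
 v(a) = C1 - 2*a*log(a) + 2*a


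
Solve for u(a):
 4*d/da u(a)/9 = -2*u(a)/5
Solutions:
 u(a) = C1*exp(-9*a/10)


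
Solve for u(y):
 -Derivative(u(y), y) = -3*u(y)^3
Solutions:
 u(y) = -sqrt(2)*sqrt(-1/(C1 + 3*y))/2
 u(y) = sqrt(2)*sqrt(-1/(C1 + 3*y))/2


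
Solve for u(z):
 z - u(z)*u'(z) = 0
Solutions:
 u(z) = -sqrt(C1 + z^2)
 u(z) = sqrt(C1 + z^2)


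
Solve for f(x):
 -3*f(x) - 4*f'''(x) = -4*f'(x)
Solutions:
 f(x) = C1*exp(3^(1/3)*x*(4*3^(1/3)/(sqrt(537) + 27)^(1/3) + (sqrt(537) + 27)^(1/3))/12)*sin(3^(1/6)*x*(-3^(2/3)*(sqrt(537) + 27)^(1/3)/12 + (sqrt(537) + 27)^(-1/3))) + C2*exp(3^(1/3)*x*(4*3^(1/3)/(sqrt(537) + 27)^(1/3) + (sqrt(537) + 27)^(1/3))/12)*cos(3^(1/6)*x*(-3^(2/3)*(sqrt(537) + 27)^(1/3)/12 + (sqrt(537) + 27)^(-1/3))) + C3*exp(-3^(1/3)*x*(4*3^(1/3)/(sqrt(537) + 27)^(1/3) + (sqrt(537) + 27)^(1/3))/6)


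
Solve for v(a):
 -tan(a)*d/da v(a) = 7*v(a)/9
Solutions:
 v(a) = C1/sin(a)^(7/9)


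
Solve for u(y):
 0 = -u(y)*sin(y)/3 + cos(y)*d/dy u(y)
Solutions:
 u(y) = C1/cos(y)^(1/3)


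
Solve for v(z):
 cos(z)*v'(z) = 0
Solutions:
 v(z) = C1


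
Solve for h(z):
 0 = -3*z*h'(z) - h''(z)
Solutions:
 h(z) = C1 + C2*erf(sqrt(6)*z/2)


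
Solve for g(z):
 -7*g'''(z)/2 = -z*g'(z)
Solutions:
 g(z) = C1 + Integral(C2*airyai(2^(1/3)*7^(2/3)*z/7) + C3*airybi(2^(1/3)*7^(2/3)*z/7), z)


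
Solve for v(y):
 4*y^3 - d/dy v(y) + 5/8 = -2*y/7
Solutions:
 v(y) = C1 + y^4 + y^2/7 + 5*y/8


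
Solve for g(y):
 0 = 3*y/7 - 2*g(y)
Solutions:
 g(y) = 3*y/14


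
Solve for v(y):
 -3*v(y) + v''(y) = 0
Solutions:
 v(y) = C1*exp(-sqrt(3)*y) + C2*exp(sqrt(3)*y)


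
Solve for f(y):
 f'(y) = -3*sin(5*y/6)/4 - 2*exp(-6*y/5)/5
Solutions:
 f(y) = C1 + 9*cos(5*y/6)/10 + exp(-6*y/5)/3


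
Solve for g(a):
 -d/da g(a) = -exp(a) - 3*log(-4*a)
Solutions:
 g(a) = C1 + 3*a*log(-a) + 3*a*(-1 + 2*log(2)) + exp(a)


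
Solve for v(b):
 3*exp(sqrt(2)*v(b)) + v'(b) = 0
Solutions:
 v(b) = sqrt(2)*(2*log(1/(C1 + 3*b)) - log(2))/4


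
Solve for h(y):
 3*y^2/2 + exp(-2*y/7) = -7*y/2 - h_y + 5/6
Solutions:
 h(y) = C1 - y^3/2 - 7*y^2/4 + 5*y/6 + 7*exp(-2*y/7)/2


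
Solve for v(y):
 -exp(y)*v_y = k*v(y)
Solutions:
 v(y) = C1*exp(k*exp(-y))


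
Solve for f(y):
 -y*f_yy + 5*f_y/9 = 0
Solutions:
 f(y) = C1 + C2*y^(14/9)


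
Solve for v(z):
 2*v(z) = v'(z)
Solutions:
 v(z) = C1*exp(2*z)


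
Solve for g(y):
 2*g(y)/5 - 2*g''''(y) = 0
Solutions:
 g(y) = C1*exp(-5^(3/4)*y/5) + C2*exp(5^(3/4)*y/5) + C3*sin(5^(3/4)*y/5) + C4*cos(5^(3/4)*y/5)


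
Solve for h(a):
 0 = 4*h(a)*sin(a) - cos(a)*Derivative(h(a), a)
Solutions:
 h(a) = C1/cos(a)^4


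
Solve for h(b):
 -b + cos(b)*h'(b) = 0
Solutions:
 h(b) = C1 + Integral(b/cos(b), b)


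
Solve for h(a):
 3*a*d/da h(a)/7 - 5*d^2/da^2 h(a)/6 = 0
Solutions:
 h(a) = C1 + C2*erfi(3*sqrt(35)*a/35)


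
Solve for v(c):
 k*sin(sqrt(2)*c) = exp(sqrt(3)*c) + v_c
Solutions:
 v(c) = C1 - sqrt(2)*k*cos(sqrt(2)*c)/2 - sqrt(3)*exp(sqrt(3)*c)/3


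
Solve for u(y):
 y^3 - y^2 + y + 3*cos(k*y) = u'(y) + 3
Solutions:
 u(y) = C1 + y^4/4 - y^3/3 + y^2/2 - 3*y + 3*sin(k*y)/k


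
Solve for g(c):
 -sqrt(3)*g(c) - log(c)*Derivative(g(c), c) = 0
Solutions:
 g(c) = C1*exp(-sqrt(3)*li(c))


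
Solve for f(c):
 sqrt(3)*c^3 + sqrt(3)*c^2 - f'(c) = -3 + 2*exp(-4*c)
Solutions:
 f(c) = C1 + sqrt(3)*c^4/4 + sqrt(3)*c^3/3 + 3*c + exp(-4*c)/2


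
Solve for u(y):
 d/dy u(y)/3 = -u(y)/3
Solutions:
 u(y) = C1*exp(-y)


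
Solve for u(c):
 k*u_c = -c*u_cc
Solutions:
 u(c) = C1 + c^(1 - re(k))*(C2*sin(log(c)*Abs(im(k))) + C3*cos(log(c)*im(k)))


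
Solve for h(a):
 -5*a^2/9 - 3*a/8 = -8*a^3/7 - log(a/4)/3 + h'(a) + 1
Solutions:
 h(a) = C1 + 2*a^4/7 - 5*a^3/27 - 3*a^2/16 + a*log(a)/3 - 4*a/3 - 2*a*log(2)/3


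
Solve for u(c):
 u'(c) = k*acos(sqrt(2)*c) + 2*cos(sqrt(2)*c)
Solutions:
 u(c) = C1 + k*(c*acos(sqrt(2)*c) - sqrt(2)*sqrt(1 - 2*c^2)/2) + sqrt(2)*sin(sqrt(2)*c)


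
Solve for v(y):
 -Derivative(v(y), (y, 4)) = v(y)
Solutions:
 v(y) = (C1*sin(sqrt(2)*y/2) + C2*cos(sqrt(2)*y/2))*exp(-sqrt(2)*y/2) + (C3*sin(sqrt(2)*y/2) + C4*cos(sqrt(2)*y/2))*exp(sqrt(2)*y/2)


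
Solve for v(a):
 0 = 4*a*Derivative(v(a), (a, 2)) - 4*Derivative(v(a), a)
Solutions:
 v(a) = C1 + C2*a^2


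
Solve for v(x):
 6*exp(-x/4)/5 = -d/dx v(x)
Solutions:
 v(x) = C1 + 24*exp(-x/4)/5


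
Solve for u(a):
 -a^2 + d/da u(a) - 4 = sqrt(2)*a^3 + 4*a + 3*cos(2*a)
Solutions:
 u(a) = C1 + sqrt(2)*a^4/4 + a^3/3 + 2*a^2 + 4*a + 3*sin(2*a)/2


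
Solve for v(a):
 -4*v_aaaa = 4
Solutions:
 v(a) = C1 + C2*a + C3*a^2 + C4*a^3 - a^4/24


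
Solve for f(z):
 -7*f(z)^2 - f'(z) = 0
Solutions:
 f(z) = 1/(C1 + 7*z)


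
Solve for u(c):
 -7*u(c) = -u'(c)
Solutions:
 u(c) = C1*exp(7*c)


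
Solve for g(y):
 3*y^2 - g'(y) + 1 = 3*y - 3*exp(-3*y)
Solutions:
 g(y) = C1 + y^3 - 3*y^2/2 + y - exp(-3*y)


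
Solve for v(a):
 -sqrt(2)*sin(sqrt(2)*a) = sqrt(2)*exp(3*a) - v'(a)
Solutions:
 v(a) = C1 + sqrt(2)*exp(3*a)/3 - cos(sqrt(2)*a)


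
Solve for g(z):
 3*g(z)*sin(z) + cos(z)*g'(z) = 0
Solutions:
 g(z) = C1*cos(z)^3


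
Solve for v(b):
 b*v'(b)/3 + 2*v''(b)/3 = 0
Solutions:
 v(b) = C1 + C2*erf(b/2)


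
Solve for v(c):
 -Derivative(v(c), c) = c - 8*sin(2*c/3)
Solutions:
 v(c) = C1 - c^2/2 - 12*cos(2*c/3)


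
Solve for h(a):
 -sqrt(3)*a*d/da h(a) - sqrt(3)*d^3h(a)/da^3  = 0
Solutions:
 h(a) = C1 + Integral(C2*airyai(-a) + C3*airybi(-a), a)


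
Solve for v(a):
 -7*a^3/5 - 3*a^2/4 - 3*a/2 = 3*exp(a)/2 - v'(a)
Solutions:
 v(a) = C1 + 7*a^4/20 + a^3/4 + 3*a^2/4 + 3*exp(a)/2


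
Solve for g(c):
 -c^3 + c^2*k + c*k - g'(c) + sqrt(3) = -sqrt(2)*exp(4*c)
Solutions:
 g(c) = C1 - c^4/4 + c^3*k/3 + c^2*k/2 + sqrt(3)*c + sqrt(2)*exp(4*c)/4


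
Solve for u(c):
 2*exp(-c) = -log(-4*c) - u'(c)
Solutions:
 u(c) = C1 - c*log(-c) + c*(1 - 2*log(2)) + 2*exp(-c)


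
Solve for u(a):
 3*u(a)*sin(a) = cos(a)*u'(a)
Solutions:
 u(a) = C1/cos(a)^3


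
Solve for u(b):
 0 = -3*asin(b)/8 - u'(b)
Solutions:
 u(b) = C1 - 3*b*asin(b)/8 - 3*sqrt(1 - b^2)/8


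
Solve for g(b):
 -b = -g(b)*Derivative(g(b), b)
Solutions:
 g(b) = -sqrt(C1 + b^2)
 g(b) = sqrt(C1 + b^2)


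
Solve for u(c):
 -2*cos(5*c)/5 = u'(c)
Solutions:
 u(c) = C1 - 2*sin(5*c)/25


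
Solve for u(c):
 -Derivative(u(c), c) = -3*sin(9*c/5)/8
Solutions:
 u(c) = C1 - 5*cos(9*c/5)/24


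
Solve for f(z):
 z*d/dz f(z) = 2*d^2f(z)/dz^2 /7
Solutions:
 f(z) = C1 + C2*erfi(sqrt(7)*z/2)


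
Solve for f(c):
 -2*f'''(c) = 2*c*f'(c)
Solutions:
 f(c) = C1 + Integral(C2*airyai(-c) + C3*airybi(-c), c)


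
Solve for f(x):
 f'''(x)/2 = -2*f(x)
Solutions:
 f(x) = C3*exp(-2^(2/3)*x) + (C1*sin(2^(2/3)*sqrt(3)*x/2) + C2*cos(2^(2/3)*sqrt(3)*x/2))*exp(2^(2/3)*x/2)


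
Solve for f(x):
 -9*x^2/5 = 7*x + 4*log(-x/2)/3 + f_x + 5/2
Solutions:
 f(x) = C1 - 3*x^3/5 - 7*x^2/2 - 4*x*log(-x)/3 + x*(-7 + 8*log(2))/6


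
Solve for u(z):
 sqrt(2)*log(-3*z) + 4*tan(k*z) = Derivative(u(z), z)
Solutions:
 u(z) = C1 + sqrt(2)*z*(log(-z) - 1) + sqrt(2)*z*log(3) + 4*Piecewise((-log(cos(k*z))/k, Ne(k, 0)), (0, True))


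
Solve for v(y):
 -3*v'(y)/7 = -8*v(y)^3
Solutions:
 v(y) = -sqrt(6)*sqrt(-1/(C1 + 56*y))/2
 v(y) = sqrt(6)*sqrt(-1/(C1 + 56*y))/2


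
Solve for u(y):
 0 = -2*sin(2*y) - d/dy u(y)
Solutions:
 u(y) = C1 + cos(2*y)


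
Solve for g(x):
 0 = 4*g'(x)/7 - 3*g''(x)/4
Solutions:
 g(x) = C1 + C2*exp(16*x/21)


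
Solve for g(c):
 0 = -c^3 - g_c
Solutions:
 g(c) = C1 - c^4/4


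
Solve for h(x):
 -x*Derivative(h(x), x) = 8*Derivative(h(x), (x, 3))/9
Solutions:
 h(x) = C1 + Integral(C2*airyai(-3^(2/3)*x/2) + C3*airybi(-3^(2/3)*x/2), x)


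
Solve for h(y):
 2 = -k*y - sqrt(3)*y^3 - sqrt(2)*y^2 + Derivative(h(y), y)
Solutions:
 h(y) = C1 + k*y^2/2 + sqrt(3)*y^4/4 + sqrt(2)*y^3/3 + 2*y


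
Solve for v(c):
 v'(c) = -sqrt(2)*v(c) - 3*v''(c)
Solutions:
 v(c) = (C1*sin(c*sqrt(-1 + 12*sqrt(2))/6) + C2*cos(c*sqrt(-1 + 12*sqrt(2))/6))*exp(-c/6)


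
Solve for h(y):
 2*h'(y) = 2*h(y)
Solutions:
 h(y) = C1*exp(y)


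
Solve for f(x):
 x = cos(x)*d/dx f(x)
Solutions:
 f(x) = C1 + Integral(x/cos(x), x)


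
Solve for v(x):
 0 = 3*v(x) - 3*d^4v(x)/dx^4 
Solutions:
 v(x) = C1*exp(-x) + C2*exp(x) + C3*sin(x) + C4*cos(x)


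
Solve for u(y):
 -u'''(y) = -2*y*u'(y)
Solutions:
 u(y) = C1 + Integral(C2*airyai(2^(1/3)*y) + C3*airybi(2^(1/3)*y), y)


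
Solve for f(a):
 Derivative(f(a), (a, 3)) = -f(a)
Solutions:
 f(a) = C3*exp(-a) + (C1*sin(sqrt(3)*a/2) + C2*cos(sqrt(3)*a/2))*exp(a/2)


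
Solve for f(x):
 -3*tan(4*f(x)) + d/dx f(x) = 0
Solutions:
 f(x) = -asin(C1*exp(12*x))/4 + pi/4
 f(x) = asin(C1*exp(12*x))/4


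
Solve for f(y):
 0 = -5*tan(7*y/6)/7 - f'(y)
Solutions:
 f(y) = C1 + 30*log(cos(7*y/6))/49


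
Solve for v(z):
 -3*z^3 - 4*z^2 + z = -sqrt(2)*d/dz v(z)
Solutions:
 v(z) = C1 + 3*sqrt(2)*z^4/8 + 2*sqrt(2)*z^3/3 - sqrt(2)*z^2/4


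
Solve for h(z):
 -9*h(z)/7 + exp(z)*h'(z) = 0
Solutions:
 h(z) = C1*exp(-9*exp(-z)/7)


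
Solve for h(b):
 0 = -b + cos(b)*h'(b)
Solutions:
 h(b) = C1 + Integral(b/cos(b), b)


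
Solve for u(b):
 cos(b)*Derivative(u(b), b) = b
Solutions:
 u(b) = C1 + Integral(b/cos(b), b)


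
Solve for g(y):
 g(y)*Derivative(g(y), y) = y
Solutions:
 g(y) = -sqrt(C1 + y^2)
 g(y) = sqrt(C1 + y^2)


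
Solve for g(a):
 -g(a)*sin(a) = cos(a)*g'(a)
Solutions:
 g(a) = C1*cos(a)


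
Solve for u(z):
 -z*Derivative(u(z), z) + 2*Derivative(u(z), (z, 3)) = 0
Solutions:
 u(z) = C1 + Integral(C2*airyai(2^(2/3)*z/2) + C3*airybi(2^(2/3)*z/2), z)


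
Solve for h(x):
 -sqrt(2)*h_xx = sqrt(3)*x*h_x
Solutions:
 h(x) = C1 + C2*erf(6^(1/4)*x/2)


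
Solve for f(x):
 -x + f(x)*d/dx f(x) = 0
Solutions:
 f(x) = -sqrt(C1 + x^2)
 f(x) = sqrt(C1 + x^2)


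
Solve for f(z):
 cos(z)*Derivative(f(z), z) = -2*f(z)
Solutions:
 f(z) = C1*(sin(z) - 1)/(sin(z) + 1)


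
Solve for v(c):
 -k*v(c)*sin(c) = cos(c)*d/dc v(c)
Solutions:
 v(c) = C1*exp(k*log(cos(c)))


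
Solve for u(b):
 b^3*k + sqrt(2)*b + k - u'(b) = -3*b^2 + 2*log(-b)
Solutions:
 u(b) = C1 + b^4*k/4 + b^3 + sqrt(2)*b^2/2 + b*(k + 2) - 2*b*log(-b)


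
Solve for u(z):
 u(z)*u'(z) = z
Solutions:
 u(z) = -sqrt(C1 + z^2)
 u(z) = sqrt(C1 + z^2)


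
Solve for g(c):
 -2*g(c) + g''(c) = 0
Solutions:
 g(c) = C1*exp(-sqrt(2)*c) + C2*exp(sqrt(2)*c)


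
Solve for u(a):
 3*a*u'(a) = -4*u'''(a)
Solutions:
 u(a) = C1 + Integral(C2*airyai(-6^(1/3)*a/2) + C3*airybi(-6^(1/3)*a/2), a)


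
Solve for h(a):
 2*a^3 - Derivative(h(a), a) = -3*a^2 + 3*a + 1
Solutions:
 h(a) = C1 + a^4/2 + a^3 - 3*a^2/2 - a


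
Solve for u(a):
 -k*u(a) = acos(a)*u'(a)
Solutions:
 u(a) = C1*exp(-k*Integral(1/acos(a), a))


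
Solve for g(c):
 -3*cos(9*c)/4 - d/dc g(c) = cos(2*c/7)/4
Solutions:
 g(c) = C1 - 7*sin(2*c/7)/8 - sin(9*c)/12


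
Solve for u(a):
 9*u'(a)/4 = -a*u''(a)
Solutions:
 u(a) = C1 + C2/a^(5/4)


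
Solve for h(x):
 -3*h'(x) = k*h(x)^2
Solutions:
 h(x) = 3/(C1 + k*x)


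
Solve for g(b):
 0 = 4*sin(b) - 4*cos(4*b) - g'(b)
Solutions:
 g(b) = C1 - sin(4*b) - 4*cos(b)


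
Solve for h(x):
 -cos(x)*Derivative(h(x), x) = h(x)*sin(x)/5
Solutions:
 h(x) = C1*cos(x)^(1/5)


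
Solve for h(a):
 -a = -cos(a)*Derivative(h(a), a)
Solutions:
 h(a) = C1 + Integral(a/cos(a), a)


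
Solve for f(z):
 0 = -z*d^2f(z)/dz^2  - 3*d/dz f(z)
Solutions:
 f(z) = C1 + C2/z^2


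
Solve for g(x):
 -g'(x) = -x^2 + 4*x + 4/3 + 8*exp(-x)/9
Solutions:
 g(x) = C1 + x^3/3 - 2*x^2 - 4*x/3 + 8*exp(-x)/9


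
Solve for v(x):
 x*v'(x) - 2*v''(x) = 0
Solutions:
 v(x) = C1 + C2*erfi(x/2)


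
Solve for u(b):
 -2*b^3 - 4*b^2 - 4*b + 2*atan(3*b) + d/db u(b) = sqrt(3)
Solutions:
 u(b) = C1 + b^4/2 + 4*b^3/3 + 2*b^2 - 2*b*atan(3*b) + sqrt(3)*b + log(9*b^2 + 1)/3


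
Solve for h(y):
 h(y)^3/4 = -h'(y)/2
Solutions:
 h(y) = -sqrt(-1/(C1 - y))
 h(y) = sqrt(-1/(C1 - y))


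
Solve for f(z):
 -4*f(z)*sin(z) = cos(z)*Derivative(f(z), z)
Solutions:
 f(z) = C1*cos(z)^4


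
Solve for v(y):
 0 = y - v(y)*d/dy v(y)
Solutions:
 v(y) = -sqrt(C1 + y^2)
 v(y) = sqrt(C1 + y^2)


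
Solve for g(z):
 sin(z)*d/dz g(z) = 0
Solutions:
 g(z) = C1


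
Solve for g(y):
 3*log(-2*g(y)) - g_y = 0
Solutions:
 -Integral(1/(log(-_y) + log(2)), (_y, g(y)))/3 = C1 - y


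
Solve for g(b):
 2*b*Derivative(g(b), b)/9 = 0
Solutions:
 g(b) = C1


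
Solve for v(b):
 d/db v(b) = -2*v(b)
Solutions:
 v(b) = C1*exp(-2*b)


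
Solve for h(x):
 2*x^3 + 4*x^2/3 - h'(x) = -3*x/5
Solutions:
 h(x) = C1 + x^4/2 + 4*x^3/9 + 3*x^2/10


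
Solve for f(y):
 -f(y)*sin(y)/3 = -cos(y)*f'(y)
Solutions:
 f(y) = C1/cos(y)^(1/3)


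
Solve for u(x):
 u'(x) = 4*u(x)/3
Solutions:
 u(x) = C1*exp(4*x/3)


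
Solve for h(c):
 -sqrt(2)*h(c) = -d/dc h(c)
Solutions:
 h(c) = C1*exp(sqrt(2)*c)


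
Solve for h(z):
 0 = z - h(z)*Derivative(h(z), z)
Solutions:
 h(z) = -sqrt(C1 + z^2)
 h(z) = sqrt(C1 + z^2)


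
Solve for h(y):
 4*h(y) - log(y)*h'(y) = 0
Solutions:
 h(y) = C1*exp(4*li(y))


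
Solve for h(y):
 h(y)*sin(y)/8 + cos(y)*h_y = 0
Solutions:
 h(y) = C1*cos(y)^(1/8)


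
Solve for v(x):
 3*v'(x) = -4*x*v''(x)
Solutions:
 v(x) = C1 + C2*x^(1/4)


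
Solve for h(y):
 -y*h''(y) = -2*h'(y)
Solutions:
 h(y) = C1 + C2*y^3


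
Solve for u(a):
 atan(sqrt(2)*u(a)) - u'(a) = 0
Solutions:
 Integral(1/atan(sqrt(2)*_y), (_y, u(a))) = C1 + a


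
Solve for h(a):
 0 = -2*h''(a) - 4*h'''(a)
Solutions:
 h(a) = C1 + C2*a + C3*exp(-a/2)


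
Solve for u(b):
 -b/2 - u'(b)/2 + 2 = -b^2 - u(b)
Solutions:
 u(b) = C1*exp(2*b) - b^2 - b/2 - 9/4


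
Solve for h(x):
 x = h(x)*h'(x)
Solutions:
 h(x) = -sqrt(C1 + x^2)
 h(x) = sqrt(C1 + x^2)


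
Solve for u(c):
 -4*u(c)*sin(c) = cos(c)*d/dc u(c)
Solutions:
 u(c) = C1*cos(c)^4


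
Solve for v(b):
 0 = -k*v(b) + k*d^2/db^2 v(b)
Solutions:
 v(b) = C1*exp(-b) + C2*exp(b)


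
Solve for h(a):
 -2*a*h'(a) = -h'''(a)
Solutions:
 h(a) = C1 + Integral(C2*airyai(2^(1/3)*a) + C3*airybi(2^(1/3)*a), a)


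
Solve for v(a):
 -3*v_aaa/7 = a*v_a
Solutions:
 v(a) = C1 + Integral(C2*airyai(-3^(2/3)*7^(1/3)*a/3) + C3*airybi(-3^(2/3)*7^(1/3)*a/3), a)


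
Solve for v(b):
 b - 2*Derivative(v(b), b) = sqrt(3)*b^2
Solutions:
 v(b) = C1 - sqrt(3)*b^3/6 + b^2/4


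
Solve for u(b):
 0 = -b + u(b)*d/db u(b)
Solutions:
 u(b) = -sqrt(C1 + b^2)
 u(b) = sqrt(C1 + b^2)


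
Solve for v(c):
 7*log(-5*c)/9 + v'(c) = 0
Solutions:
 v(c) = C1 - 7*c*log(-c)/9 + 7*c*(1 - log(5))/9


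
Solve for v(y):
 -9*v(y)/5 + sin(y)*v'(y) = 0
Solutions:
 v(y) = C1*(cos(y) - 1)^(9/10)/(cos(y) + 1)^(9/10)


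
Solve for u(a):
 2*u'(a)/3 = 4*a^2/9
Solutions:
 u(a) = C1 + 2*a^3/9


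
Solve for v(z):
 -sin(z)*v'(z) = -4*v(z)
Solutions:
 v(z) = C1*(cos(z)^2 - 2*cos(z) + 1)/(cos(z)^2 + 2*cos(z) + 1)


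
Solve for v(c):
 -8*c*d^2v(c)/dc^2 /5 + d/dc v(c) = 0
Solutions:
 v(c) = C1 + C2*c^(13/8)


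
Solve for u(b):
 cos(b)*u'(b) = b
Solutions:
 u(b) = C1 + Integral(b/cos(b), b)


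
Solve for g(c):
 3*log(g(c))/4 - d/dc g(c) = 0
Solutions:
 li(g(c)) = C1 + 3*c/4


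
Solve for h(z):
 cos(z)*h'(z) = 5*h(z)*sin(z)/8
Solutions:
 h(z) = C1/cos(z)^(5/8)


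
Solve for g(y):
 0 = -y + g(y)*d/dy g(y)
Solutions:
 g(y) = -sqrt(C1 + y^2)
 g(y) = sqrt(C1 + y^2)


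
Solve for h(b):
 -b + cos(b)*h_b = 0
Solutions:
 h(b) = C1 + Integral(b/cos(b), b)


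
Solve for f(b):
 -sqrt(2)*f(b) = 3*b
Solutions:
 f(b) = -3*sqrt(2)*b/2


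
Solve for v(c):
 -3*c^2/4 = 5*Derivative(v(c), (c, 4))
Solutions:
 v(c) = C1 + C2*c + C3*c^2 + C4*c^3 - c^6/2400


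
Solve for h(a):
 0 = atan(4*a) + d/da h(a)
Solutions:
 h(a) = C1 - a*atan(4*a) + log(16*a^2 + 1)/8


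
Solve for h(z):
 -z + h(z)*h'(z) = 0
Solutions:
 h(z) = -sqrt(C1 + z^2)
 h(z) = sqrt(C1 + z^2)


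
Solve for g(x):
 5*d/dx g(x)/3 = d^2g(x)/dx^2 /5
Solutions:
 g(x) = C1 + C2*exp(25*x/3)


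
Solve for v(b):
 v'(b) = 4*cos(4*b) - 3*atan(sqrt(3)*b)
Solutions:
 v(b) = C1 - 3*b*atan(sqrt(3)*b) + sqrt(3)*log(3*b^2 + 1)/2 + sin(4*b)


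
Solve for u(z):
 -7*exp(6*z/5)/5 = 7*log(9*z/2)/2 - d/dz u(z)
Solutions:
 u(z) = C1 + 7*z*log(z)/2 + z*(-7/2 - 7*log(2)/2 + 7*log(3)) + 7*exp(6*z/5)/6


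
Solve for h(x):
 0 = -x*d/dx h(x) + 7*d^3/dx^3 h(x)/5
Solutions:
 h(x) = C1 + Integral(C2*airyai(5^(1/3)*7^(2/3)*x/7) + C3*airybi(5^(1/3)*7^(2/3)*x/7), x)


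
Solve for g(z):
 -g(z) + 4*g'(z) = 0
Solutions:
 g(z) = C1*exp(z/4)


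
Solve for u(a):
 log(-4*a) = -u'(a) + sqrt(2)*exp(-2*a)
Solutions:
 u(a) = C1 - a*log(-a) + a*(1 - 2*log(2)) - sqrt(2)*exp(-2*a)/2


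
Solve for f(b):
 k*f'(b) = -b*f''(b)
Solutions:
 f(b) = C1 + b^(1 - re(k))*(C2*sin(log(b)*Abs(im(k))) + C3*cos(log(b)*im(k)))


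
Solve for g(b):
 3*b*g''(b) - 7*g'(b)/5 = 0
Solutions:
 g(b) = C1 + C2*b^(22/15)


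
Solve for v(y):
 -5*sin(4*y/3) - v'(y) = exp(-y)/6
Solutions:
 v(y) = C1 + 15*cos(4*y/3)/4 + exp(-y)/6


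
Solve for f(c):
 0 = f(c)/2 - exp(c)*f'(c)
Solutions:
 f(c) = C1*exp(-exp(-c)/2)


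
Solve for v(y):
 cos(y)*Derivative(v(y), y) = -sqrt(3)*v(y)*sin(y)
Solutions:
 v(y) = C1*cos(y)^(sqrt(3))


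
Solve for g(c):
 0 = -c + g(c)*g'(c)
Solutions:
 g(c) = -sqrt(C1 + c^2)
 g(c) = sqrt(C1 + c^2)


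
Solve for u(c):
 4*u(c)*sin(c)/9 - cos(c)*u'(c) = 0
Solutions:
 u(c) = C1/cos(c)^(4/9)


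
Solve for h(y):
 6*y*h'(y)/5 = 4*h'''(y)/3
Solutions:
 h(y) = C1 + Integral(C2*airyai(30^(2/3)*y/10) + C3*airybi(30^(2/3)*y/10), y)


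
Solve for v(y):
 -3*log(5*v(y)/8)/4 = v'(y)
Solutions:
 -4*Integral(1/(-log(_y) - log(5) + 3*log(2)), (_y, v(y)))/3 = C1 - y


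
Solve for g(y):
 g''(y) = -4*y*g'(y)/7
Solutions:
 g(y) = C1 + C2*erf(sqrt(14)*y/7)


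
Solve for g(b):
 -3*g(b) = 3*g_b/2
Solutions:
 g(b) = C1*exp(-2*b)


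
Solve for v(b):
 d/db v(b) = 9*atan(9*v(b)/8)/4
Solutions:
 Integral(1/atan(9*_y/8), (_y, v(b))) = C1 + 9*b/4


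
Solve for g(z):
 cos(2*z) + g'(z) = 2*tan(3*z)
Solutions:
 g(z) = C1 - 2*log(cos(3*z))/3 - sin(2*z)/2


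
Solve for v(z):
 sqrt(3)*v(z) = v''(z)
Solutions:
 v(z) = C1*exp(-3^(1/4)*z) + C2*exp(3^(1/4)*z)


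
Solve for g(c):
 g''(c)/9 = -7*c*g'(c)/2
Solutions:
 g(c) = C1 + C2*erf(3*sqrt(7)*c/2)


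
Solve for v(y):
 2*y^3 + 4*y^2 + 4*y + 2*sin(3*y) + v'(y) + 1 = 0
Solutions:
 v(y) = C1 - y^4/2 - 4*y^3/3 - 2*y^2 - y + 2*cos(3*y)/3


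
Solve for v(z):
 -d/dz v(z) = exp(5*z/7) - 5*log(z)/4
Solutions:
 v(z) = C1 + 5*z*log(z)/4 - 5*z/4 - 7*exp(5*z/7)/5


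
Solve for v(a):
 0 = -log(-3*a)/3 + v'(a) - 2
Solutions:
 v(a) = C1 + a*log(-a)/3 + a*(log(3) + 5)/3


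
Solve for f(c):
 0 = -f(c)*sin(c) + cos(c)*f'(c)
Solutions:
 f(c) = C1/cos(c)


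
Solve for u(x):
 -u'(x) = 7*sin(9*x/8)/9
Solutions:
 u(x) = C1 + 56*cos(9*x/8)/81


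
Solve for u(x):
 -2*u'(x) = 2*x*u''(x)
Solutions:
 u(x) = C1 + C2*log(x)


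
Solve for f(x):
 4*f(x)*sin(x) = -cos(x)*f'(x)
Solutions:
 f(x) = C1*cos(x)^4


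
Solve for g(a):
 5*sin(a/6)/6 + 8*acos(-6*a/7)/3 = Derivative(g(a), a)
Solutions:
 g(a) = C1 + 8*a*acos(-6*a/7)/3 + 4*sqrt(49 - 36*a^2)/9 - 5*cos(a/6)


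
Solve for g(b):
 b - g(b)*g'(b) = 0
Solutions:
 g(b) = -sqrt(C1 + b^2)
 g(b) = sqrt(C1 + b^2)


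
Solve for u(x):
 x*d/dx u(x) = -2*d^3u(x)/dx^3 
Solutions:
 u(x) = C1 + Integral(C2*airyai(-2^(2/3)*x/2) + C3*airybi(-2^(2/3)*x/2), x)


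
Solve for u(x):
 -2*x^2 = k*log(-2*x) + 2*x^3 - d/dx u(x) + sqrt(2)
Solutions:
 u(x) = C1 + k*x*log(-x) + x^4/2 + 2*x^3/3 + x*(-k + k*log(2) + sqrt(2))


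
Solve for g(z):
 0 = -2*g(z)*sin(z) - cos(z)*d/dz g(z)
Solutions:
 g(z) = C1*cos(z)^2


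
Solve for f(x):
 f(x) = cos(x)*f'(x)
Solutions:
 f(x) = C1*sqrt(sin(x) + 1)/sqrt(sin(x) - 1)


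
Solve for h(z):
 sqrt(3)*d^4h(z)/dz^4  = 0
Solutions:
 h(z) = C1 + C2*z + C3*z^2 + C4*z^3


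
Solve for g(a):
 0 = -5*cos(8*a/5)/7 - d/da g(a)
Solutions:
 g(a) = C1 - 25*sin(8*a/5)/56


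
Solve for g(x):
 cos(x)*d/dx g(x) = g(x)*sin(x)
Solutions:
 g(x) = C1/cos(x)


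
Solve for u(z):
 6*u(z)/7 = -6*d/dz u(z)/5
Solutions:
 u(z) = C1*exp(-5*z/7)


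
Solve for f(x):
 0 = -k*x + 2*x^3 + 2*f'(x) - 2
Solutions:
 f(x) = C1 + k*x^2/4 - x^4/4 + x


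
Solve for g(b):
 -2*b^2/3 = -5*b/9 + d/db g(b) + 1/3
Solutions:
 g(b) = C1 - 2*b^3/9 + 5*b^2/18 - b/3


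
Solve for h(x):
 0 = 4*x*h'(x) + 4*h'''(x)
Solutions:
 h(x) = C1 + Integral(C2*airyai(-x) + C3*airybi(-x), x)


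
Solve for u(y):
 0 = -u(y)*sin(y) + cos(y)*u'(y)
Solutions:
 u(y) = C1/cos(y)


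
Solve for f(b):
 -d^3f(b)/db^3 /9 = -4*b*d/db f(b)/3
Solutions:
 f(b) = C1 + Integral(C2*airyai(12^(1/3)*b) + C3*airybi(12^(1/3)*b), b)


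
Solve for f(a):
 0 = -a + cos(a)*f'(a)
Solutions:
 f(a) = C1 + Integral(a/cos(a), a)


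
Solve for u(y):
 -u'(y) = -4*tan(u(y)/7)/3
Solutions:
 u(y) = -7*asin(C1*exp(4*y/21)) + 7*pi
 u(y) = 7*asin(C1*exp(4*y/21))


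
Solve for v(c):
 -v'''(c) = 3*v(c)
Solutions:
 v(c) = C3*exp(-3^(1/3)*c) + (C1*sin(3^(5/6)*c/2) + C2*cos(3^(5/6)*c/2))*exp(3^(1/3)*c/2)


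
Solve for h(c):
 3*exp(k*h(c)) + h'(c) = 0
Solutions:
 h(c) = Piecewise((log(1/(C1*k + 3*c*k))/k, Ne(k, 0)), (nan, True))
 h(c) = Piecewise((C1 - 3*c, Eq(k, 0)), (nan, True))


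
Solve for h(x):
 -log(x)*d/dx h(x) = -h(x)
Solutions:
 h(x) = C1*exp(li(x))


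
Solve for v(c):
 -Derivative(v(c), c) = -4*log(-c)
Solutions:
 v(c) = C1 + 4*c*log(-c) - 4*c


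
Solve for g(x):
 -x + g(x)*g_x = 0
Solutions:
 g(x) = -sqrt(C1 + x^2)
 g(x) = sqrt(C1 + x^2)


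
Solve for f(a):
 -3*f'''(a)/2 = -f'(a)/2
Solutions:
 f(a) = C1 + C2*exp(-sqrt(3)*a/3) + C3*exp(sqrt(3)*a/3)


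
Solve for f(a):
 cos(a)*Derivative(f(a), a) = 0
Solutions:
 f(a) = C1


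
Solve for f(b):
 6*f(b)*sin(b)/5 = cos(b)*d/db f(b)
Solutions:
 f(b) = C1/cos(b)^(6/5)


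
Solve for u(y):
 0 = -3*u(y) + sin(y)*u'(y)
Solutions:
 u(y) = C1*(cos(y) - 1)^(3/2)/(cos(y) + 1)^(3/2)


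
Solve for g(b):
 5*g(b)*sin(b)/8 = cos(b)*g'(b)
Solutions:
 g(b) = C1/cos(b)^(5/8)


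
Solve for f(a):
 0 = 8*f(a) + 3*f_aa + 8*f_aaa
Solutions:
 f(a) = C1*exp(a*(-2 + (16*sqrt(258) + 257)^(-1/3) + (16*sqrt(258) + 257)^(1/3))/16)*sin(sqrt(3)*a*(-(16*sqrt(258) + 257)^(1/3) + (16*sqrt(258) + 257)^(-1/3))/16) + C2*exp(a*(-2 + (16*sqrt(258) + 257)^(-1/3) + (16*sqrt(258) + 257)^(1/3))/16)*cos(sqrt(3)*a*(-(16*sqrt(258) + 257)^(1/3) + (16*sqrt(258) + 257)^(-1/3))/16) + C3*exp(-a*((16*sqrt(258) + 257)^(-1/3) + 1 + (16*sqrt(258) + 257)^(1/3))/8)


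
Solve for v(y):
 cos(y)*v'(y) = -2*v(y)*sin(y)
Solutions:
 v(y) = C1*cos(y)^2


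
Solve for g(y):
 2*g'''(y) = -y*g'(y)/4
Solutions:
 g(y) = C1 + Integral(C2*airyai(-y/2) + C3*airybi(-y/2), y)


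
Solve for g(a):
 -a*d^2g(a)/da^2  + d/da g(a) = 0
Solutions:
 g(a) = C1 + C2*a^2


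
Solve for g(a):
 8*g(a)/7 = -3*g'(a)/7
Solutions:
 g(a) = C1*exp(-8*a/3)


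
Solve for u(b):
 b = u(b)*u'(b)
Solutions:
 u(b) = -sqrt(C1 + b^2)
 u(b) = sqrt(C1 + b^2)


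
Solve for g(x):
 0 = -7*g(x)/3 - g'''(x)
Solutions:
 g(x) = C3*exp(-3^(2/3)*7^(1/3)*x/3) + (C1*sin(3^(1/6)*7^(1/3)*x/2) + C2*cos(3^(1/6)*7^(1/3)*x/2))*exp(3^(2/3)*7^(1/3)*x/6)


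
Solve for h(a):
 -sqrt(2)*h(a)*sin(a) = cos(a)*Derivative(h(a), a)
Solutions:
 h(a) = C1*cos(a)^(sqrt(2))


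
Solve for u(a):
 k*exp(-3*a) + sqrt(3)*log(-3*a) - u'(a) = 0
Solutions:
 u(a) = C1 + sqrt(3)*a*log(-a) + sqrt(3)*a*(-1 + log(3)) - k*exp(-3*a)/3


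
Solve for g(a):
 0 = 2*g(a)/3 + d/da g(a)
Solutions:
 g(a) = C1*exp(-2*a/3)


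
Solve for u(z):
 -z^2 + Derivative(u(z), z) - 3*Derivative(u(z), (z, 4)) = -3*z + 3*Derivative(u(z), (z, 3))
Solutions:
 u(z) = C1 + C2*exp(-z*(2*2^(1/3)/(3*sqrt(5) + 7)^(1/3) + 2^(2/3)*(3*sqrt(5) + 7)^(1/3) + 4)/12)*sin(2^(1/3)*sqrt(3)*z*(-2^(1/3)*(3*sqrt(5) + 7)^(1/3) + 2/(3*sqrt(5) + 7)^(1/3))/12) + C3*exp(-z*(2*2^(1/3)/(3*sqrt(5) + 7)^(1/3) + 2^(2/3)*(3*sqrt(5) + 7)^(1/3) + 4)/12)*cos(2^(1/3)*sqrt(3)*z*(-2^(1/3)*(3*sqrt(5) + 7)^(1/3) + 2/(3*sqrt(5) + 7)^(1/3))/12) + C4*exp(z*(-2 + 2*2^(1/3)/(3*sqrt(5) + 7)^(1/3) + 2^(2/3)*(3*sqrt(5) + 7)^(1/3))/6) + z^3/3 - 3*z^2/2 + 6*z


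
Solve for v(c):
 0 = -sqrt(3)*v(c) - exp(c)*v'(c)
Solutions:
 v(c) = C1*exp(sqrt(3)*exp(-c))


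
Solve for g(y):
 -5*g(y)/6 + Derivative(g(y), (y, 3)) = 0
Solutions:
 g(y) = C3*exp(5^(1/3)*6^(2/3)*y/6) + (C1*sin(2^(2/3)*3^(1/6)*5^(1/3)*y/4) + C2*cos(2^(2/3)*3^(1/6)*5^(1/3)*y/4))*exp(-5^(1/3)*6^(2/3)*y/12)


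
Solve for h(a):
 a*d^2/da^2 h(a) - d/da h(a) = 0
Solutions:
 h(a) = C1 + C2*a^2


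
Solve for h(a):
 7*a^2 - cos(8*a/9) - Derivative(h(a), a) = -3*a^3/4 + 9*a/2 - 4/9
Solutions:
 h(a) = C1 + 3*a^4/16 + 7*a^3/3 - 9*a^2/4 + 4*a/9 - 9*sin(8*a/9)/8


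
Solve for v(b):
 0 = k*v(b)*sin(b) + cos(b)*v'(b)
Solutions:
 v(b) = C1*exp(k*log(cos(b)))


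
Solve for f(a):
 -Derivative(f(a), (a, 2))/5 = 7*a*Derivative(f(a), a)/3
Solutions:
 f(a) = C1 + C2*erf(sqrt(210)*a/6)


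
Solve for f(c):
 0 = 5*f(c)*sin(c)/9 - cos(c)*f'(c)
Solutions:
 f(c) = C1/cos(c)^(5/9)


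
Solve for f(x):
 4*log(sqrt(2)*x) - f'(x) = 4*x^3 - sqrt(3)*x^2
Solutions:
 f(x) = C1 - x^4 + sqrt(3)*x^3/3 + 4*x*log(x) - 4*x + x*log(4)


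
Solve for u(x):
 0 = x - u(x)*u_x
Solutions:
 u(x) = -sqrt(C1 + x^2)
 u(x) = sqrt(C1 + x^2)


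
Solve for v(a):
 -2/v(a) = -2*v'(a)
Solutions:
 v(a) = -sqrt(C1 + 2*a)
 v(a) = sqrt(C1 + 2*a)


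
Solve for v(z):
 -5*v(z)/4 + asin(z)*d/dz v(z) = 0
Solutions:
 v(z) = C1*exp(5*Integral(1/asin(z), z)/4)


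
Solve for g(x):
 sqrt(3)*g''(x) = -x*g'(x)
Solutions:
 g(x) = C1 + C2*erf(sqrt(2)*3^(3/4)*x/6)


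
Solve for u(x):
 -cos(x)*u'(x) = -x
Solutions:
 u(x) = C1 + Integral(x/cos(x), x)


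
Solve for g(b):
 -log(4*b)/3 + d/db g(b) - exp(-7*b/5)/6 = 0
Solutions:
 g(b) = C1 + b*log(b)/3 + b*(-1 + 2*log(2))/3 - 5*exp(-7*b/5)/42


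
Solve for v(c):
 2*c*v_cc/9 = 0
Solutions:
 v(c) = C1 + C2*c


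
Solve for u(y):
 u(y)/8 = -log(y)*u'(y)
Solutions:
 u(y) = C1*exp(-li(y)/8)


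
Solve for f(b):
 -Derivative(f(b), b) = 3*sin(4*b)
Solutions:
 f(b) = C1 + 3*cos(4*b)/4


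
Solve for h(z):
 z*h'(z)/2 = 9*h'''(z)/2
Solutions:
 h(z) = C1 + Integral(C2*airyai(3^(1/3)*z/3) + C3*airybi(3^(1/3)*z/3), z)


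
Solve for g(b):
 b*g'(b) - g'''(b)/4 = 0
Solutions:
 g(b) = C1 + Integral(C2*airyai(2^(2/3)*b) + C3*airybi(2^(2/3)*b), b)


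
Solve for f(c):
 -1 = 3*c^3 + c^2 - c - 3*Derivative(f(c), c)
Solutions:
 f(c) = C1 + c^4/4 + c^3/9 - c^2/6 + c/3


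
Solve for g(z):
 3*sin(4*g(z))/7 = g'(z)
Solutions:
 -3*z/7 + log(cos(4*g(z)) - 1)/8 - log(cos(4*g(z)) + 1)/8 = C1


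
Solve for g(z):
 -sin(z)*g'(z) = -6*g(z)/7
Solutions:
 g(z) = C1*(cos(z) - 1)^(3/7)/(cos(z) + 1)^(3/7)


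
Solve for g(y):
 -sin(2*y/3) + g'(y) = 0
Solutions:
 g(y) = C1 - 3*cos(2*y/3)/2


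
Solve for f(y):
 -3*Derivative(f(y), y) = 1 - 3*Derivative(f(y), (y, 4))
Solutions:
 f(y) = C1 + C4*exp(y) - y/3 + (C2*sin(sqrt(3)*y/2) + C3*cos(sqrt(3)*y/2))*exp(-y/2)


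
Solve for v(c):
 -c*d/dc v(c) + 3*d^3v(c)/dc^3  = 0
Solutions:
 v(c) = C1 + Integral(C2*airyai(3^(2/3)*c/3) + C3*airybi(3^(2/3)*c/3), c)


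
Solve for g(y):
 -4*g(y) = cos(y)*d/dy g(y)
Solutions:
 g(y) = C1*(sin(y)^2 - 2*sin(y) + 1)/(sin(y)^2 + 2*sin(y) + 1)


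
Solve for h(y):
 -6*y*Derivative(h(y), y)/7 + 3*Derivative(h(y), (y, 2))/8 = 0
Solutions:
 h(y) = C1 + C2*erfi(2*sqrt(14)*y/7)


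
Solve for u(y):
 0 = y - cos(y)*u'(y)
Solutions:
 u(y) = C1 + Integral(y/cos(y), y)


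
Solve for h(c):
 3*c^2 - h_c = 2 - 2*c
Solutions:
 h(c) = C1 + c^3 + c^2 - 2*c


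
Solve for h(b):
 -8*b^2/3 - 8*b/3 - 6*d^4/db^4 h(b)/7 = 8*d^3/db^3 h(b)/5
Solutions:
 h(b) = C1 + C2*b + C3*b^2 + C4*exp(-28*b/15) - b^5/36 + 5*b^4/1008 - 25*b^3/2352


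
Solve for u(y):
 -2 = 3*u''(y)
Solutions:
 u(y) = C1 + C2*y - y^2/3


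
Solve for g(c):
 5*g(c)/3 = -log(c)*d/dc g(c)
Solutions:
 g(c) = C1*exp(-5*li(c)/3)


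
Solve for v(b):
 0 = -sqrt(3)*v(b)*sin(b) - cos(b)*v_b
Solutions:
 v(b) = C1*cos(b)^(sqrt(3))


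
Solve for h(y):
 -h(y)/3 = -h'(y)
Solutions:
 h(y) = C1*exp(y/3)


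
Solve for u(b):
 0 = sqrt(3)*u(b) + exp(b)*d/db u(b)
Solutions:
 u(b) = C1*exp(sqrt(3)*exp(-b))


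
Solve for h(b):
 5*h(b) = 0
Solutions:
 h(b) = 0


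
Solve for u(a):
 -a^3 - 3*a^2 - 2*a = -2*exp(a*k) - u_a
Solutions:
 u(a) = C1 + a^4/4 + a^3 + a^2 - 2*exp(a*k)/k


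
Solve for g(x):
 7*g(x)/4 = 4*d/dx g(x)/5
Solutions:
 g(x) = C1*exp(35*x/16)


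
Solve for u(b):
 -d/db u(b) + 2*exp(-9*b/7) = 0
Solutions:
 u(b) = C1 - 14*exp(-9*b/7)/9


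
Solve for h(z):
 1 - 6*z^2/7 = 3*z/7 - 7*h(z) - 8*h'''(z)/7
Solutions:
 h(z) = C3*exp(-7^(2/3)*z/2) + 6*z^2/49 + 3*z/49 + (C1*sin(sqrt(3)*7^(2/3)*z/4) + C2*cos(sqrt(3)*7^(2/3)*z/4))*exp(7^(2/3)*z/4) - 1/7


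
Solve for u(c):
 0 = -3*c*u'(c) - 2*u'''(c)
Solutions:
 u(c) = C1 + Integral(C2*airyai(-2^(2/3)*3^(1/3)*c/2) + C3*airybi(-2^(2/3)*3^(1/3)*c/2), c)


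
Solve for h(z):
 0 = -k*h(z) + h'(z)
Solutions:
 h(z) = C1*exp(k*z)


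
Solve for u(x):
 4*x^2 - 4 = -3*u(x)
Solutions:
 u(x) = 4/3 - 4*x^2/3


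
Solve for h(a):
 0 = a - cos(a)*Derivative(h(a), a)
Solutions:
 h(a) = C1 + Integral(a/cos(a), a)


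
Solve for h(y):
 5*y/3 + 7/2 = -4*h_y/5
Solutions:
 h(y) = C1 - 25*y^2/24 - 35*y/8


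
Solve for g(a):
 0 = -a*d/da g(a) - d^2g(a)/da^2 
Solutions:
 g(a) = C1 + C2*erf(sqrt(2)*a/2)


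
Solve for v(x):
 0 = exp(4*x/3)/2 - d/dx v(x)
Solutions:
 v(x) = C1 + 3*exp(4*x/3)/8


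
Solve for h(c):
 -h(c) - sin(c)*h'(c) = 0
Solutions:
 h(c) = C1*sqrt(cos(c) + 1)/sqrt(cos(c) - 1)


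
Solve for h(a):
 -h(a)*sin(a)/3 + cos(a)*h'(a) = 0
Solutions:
 h(a) = C1/cos(a)^(1/3)


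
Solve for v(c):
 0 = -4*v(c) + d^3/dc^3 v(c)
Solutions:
 v(c) = C3*exp(2^(2/3)*c) + (C1*sin(2^(2/3)*sqrt(3)*c/2) + C2*cos(2^(2/3)*sqrt(3)*c/2))*exp(-2^(2/3)*c/2)


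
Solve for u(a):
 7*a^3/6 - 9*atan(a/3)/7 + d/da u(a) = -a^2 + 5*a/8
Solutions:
 u(a) = C1 - 7*a^4/24 - a^3/3 + 5*a^2/16 + 9*a*atan(a/3)/7 - 27*log(a^2 + 9)/14


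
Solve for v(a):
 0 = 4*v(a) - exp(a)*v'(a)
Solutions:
 v(a) = C1*exp(-4*exp(-a))


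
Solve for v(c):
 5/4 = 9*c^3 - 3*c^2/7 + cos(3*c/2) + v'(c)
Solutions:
 v(c) = C1 - 9*c^4/4 + c^3/7 + 5*c/4 - 2*sin(3*c/2)/3


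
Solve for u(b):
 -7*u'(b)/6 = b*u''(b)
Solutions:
 u(b) = C1 + C2/b^(1/6)


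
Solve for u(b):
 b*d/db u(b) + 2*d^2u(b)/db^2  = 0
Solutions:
 u(b) = C1 + C2*erf(b/2)


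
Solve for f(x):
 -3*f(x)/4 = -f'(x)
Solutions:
 f(x) = C1*exp(3*x/4)


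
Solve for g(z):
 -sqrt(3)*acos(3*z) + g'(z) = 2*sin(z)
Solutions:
 g(z) = C1 + sqrt(3)*(z*acos(3*z) - sqrt(1 - 9*z^2)/3) - 2*cos(z)


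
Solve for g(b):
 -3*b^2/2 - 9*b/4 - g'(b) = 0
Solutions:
 g(b) = C1 - b^3/2 - 9*b^2/8


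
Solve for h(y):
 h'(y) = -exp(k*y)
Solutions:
 h(y) = C1 - exp(k*y)/k


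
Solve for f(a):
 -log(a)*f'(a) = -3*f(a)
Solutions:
 f(a) = C1*exp(3*li(a))


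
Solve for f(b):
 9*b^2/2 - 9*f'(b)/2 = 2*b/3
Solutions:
 f(b) = C1 + b^3/3 - 2*b^2/27


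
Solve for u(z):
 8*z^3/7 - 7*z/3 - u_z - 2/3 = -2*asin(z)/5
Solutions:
 u(z) = C1 + 2*z^4/7 - 7*z^2/6 + 2*z*asin(z)/5 - 2*z/3 + 2*sqrt(1 - z^2)/5


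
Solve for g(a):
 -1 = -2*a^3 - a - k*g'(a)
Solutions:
 g(a) = C1 - a^4/(2*k) - a^2/(2*k) + a/k


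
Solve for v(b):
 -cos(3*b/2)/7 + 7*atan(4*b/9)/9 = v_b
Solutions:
 v(b) = C1 + 7*b*atan(4*b/9)/9 - 7*log(16*b^2 + 81)/8 - 2*sin(3*b/2)/21


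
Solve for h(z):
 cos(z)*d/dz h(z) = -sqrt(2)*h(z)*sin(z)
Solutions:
 h(z) = C1*cos(z)^(sqrt(2))


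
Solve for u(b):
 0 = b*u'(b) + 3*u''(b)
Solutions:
 u(b) = C1 + C2*erf(sqrt(6)*b/6)
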